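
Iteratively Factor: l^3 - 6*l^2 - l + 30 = (l - 5)*(l^2 - l - 6) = (l - 5)*(l - 3)*(l + 2)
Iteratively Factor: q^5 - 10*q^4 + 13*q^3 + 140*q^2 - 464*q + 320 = (q - 4)*(q^4 - 6*q^3 - 11*q^2 + 96*q - 80) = (q - 4)^2*(q^3 - 2*q^2 - 19*q + 20) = (q - 4)^2*(q + 4)*(q^2 - 6*q + 5) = (q - 4)^2*(q - 1)*(q + 4)*(q - 5)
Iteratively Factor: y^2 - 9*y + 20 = (y - 4)*(y - 5)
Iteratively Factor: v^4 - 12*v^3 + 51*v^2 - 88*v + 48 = (v - 1)*(v^3 - 11*v^2 + 40*v - 48) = (v - 4)*(v - 1)*(v^2 - 7*v + 12) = (v - 4)*(v - 3)*(v - 1)*(v - 4)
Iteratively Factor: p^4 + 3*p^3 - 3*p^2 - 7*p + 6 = (p + 3)*(p^3 - 3*p + 2) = (p - 1)*(p + 3)*(p^2 + p - 2) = (p - 1)^2*(p + 3)*(p + 2)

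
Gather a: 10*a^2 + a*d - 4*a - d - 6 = 10*a^2 + a*(d - 4) - d - 6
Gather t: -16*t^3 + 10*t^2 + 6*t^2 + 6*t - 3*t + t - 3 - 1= -16*t^3 + 16*t^2 + 4*t - 4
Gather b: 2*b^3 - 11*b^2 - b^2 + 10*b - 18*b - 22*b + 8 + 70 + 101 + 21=2*b^3 - 12*b^2 - 30*b + 200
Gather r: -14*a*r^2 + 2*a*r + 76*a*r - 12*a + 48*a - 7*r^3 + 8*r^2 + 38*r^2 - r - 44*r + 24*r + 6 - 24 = 36*a - 7*r^3 + r^2*(46 - 14*a) + r*(78*a - 21) - 18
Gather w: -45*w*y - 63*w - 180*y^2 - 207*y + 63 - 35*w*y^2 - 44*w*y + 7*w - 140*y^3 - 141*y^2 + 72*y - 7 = w*(-35*y^2 - 89*y - 56) - 140*y^3 - 321*y^2 - 135*y + 56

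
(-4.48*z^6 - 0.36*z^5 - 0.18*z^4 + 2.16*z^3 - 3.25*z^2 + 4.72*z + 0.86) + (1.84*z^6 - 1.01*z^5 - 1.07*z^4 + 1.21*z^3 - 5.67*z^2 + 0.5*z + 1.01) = -2.64*z^6 - 1.37*z^5 - 1.25*z^4 + 3.37*z^3 - 8.92*z^2 + 5.22*z + 1.87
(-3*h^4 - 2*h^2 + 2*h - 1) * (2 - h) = 3*h^5 - 6*h^4 + 2*h^3 - 6*h^2 + 5*h - 2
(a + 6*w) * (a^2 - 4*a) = a^3 + 6*a^2*w - 4*a^2 - 24*a*w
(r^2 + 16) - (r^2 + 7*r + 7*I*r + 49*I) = -7*r - 7*I*r + 16 - 49*I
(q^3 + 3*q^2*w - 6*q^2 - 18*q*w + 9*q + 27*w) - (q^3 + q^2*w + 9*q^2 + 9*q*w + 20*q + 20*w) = 2*q^2*w - 15*q^2 - 27*q*w - 11*q + 7*w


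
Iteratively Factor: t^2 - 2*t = (t)*(t - 2)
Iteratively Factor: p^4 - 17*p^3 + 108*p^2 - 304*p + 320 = (p - 4)*(p^3 - 13*p^2 + 56*p - 80) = (p - 5)*(p - 4)*(p^2 - 8*p + 16) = (p - 5)*(p - 4)^2*(p - 4)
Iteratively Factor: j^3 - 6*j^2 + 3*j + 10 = (j - 2)*(j^2 - 4*j - 5) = (j - 5)*(j - 2)*(j + 1)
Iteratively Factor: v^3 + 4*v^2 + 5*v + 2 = (v + 1)*(v^2 + 3*v + 2) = (v + 1)^2*(v + 2)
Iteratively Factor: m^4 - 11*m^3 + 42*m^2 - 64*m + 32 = (m - 4)*(m^3 - 7*m^2 + 14*m - 8) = (m - 4)^2*(m^2 - 3*m + 2) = (m - 4)^2*(m - 2)*(m - 1)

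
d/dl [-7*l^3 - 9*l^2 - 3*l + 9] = -21*l^2 - 18*l - 3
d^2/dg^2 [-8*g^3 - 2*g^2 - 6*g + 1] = -48*g - 4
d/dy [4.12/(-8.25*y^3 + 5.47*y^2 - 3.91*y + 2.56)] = (101.97*y^2 - 45.0728*y + 16.1092)/(8.25*y^3 - 5.47*y^2 + 3.91*y - 2.56)^2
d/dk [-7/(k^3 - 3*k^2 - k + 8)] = 7*(3*k^2 - 6*k - 1)/(k^3 - 3*k^2 - k + 8)^2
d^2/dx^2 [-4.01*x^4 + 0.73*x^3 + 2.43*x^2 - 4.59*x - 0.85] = -48.12*x^2 + 4.38*x + 4.86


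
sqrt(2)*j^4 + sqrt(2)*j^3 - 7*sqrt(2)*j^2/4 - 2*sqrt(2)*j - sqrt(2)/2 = (j + 1/2)*(j - sqrt(2))*(j + sqrt(2))*(sqrt(2)*j + sqrt(2)/2)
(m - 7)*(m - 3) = m^2 - 10*m + 21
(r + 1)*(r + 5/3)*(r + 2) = r^3 + 14*r^2/3 + 7*r + 10/3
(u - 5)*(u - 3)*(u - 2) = u^3 - 10*u^2 + 31*u - 30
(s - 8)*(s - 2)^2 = s^3 - 12*s^2 + 36*s - 32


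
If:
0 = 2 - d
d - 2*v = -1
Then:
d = 2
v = 3/2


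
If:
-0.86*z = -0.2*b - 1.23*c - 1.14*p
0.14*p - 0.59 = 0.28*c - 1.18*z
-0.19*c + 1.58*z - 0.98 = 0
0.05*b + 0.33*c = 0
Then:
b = -11.97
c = 1.81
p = 0.78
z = 0.84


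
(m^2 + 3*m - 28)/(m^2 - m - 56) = (m - 4)/(m - 8)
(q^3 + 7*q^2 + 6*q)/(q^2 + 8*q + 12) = q*(q + 1)/(q + 2)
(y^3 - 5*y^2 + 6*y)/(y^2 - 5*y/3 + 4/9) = 9*y*(y^2 - 5*y + 6)/(9*y^2 - 15*y + 4)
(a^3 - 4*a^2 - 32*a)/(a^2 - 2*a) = (a^2 - 4*a - 32)/(a - 2)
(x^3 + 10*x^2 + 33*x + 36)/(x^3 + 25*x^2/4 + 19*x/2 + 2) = 4*(x^2 + 6*x + 9)/(4*x^2 + 9*x + 2)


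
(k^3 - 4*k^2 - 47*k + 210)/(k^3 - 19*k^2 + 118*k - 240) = (k + 7)/(k - 8)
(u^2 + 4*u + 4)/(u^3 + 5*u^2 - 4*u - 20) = (u + 2)/(u^2 + 3*u - 10)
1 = 1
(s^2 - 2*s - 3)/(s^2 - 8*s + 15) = (s + 1)/(s - 5)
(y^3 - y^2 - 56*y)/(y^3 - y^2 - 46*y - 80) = y*(y + 7)/(y^2 + 7*y + 10)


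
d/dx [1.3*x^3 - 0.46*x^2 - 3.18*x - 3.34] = 3.9*x^2 - 0.92*x - 3.18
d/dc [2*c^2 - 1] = 4*c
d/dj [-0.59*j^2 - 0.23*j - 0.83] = -1.18*j - 0.23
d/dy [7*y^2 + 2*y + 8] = 14*y + 2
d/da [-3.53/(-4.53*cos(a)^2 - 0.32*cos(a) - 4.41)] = (31.9818*cos(a) + 1.1296)*sin(a)/(4.53*cos(a)^2 + 0.32*cos(a) + 4.41)^2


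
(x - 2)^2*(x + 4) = x^3 - 12*x + 16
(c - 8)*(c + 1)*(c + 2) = c^3 - 5*c^2 - 22*c - 16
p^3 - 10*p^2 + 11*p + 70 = (p - 7)*(p - 5)*(p + 2)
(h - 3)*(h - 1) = h^2 - 4*h + 3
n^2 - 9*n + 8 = (n - 8)*(n - 1)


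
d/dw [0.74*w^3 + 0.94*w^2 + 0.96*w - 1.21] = 2.22*w^2 + 1.88*w + 0.96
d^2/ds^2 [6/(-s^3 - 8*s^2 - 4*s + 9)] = 12*((3*s + 8)*(s^3 + 8*s^2 + 4*s - 9) - (3*s^2 + 16*s + 4)^2)/(s^3 + 8*s^2 + 4*s - 9)^3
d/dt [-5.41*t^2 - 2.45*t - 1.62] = -10.82*t - 2.45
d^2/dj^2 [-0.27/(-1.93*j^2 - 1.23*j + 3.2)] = (-2.011446*j^2 - 1.281906*j + 0.27*(3.86*j + 1.23)*(7.72*j + 2.46) + 3.33504)/(1.93*j^2 + 1.23*j - 3.2)^3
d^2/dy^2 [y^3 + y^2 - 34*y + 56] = 6*y + 2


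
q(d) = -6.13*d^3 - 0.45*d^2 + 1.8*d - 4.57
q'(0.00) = 1.80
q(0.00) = -4.57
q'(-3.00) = -161.01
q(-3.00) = 151.49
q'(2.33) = -100.13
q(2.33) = -80.36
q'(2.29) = -96.70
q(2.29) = -76.42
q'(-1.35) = -30.50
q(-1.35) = 7.26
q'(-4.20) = -318.82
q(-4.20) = 434.09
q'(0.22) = 0.71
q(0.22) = -4.26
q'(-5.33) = -515.84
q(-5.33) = 901.25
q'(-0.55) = -3.27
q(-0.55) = -4.68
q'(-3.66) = -241.25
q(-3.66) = 283.35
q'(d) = -18.39*d^2 - 0.9*d + 1.8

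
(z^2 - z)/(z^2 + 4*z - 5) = z/(z + 5)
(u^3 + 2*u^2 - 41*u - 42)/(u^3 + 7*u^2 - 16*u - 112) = (u^2 - 5*u - 6)/(u^2 - 16)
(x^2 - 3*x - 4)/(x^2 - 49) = (x^2 - 3*x - 4)/(x^2 - 49)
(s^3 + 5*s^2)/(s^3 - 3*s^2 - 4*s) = s*(s + 5)/(s^2 - 3*s - 4)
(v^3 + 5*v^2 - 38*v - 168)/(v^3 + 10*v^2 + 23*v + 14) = (v^2 - 2*v - 24)/(v^2 + 3*v + 2)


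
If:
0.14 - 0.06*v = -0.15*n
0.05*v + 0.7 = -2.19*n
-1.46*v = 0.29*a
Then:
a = -7.31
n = -0.35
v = 1.45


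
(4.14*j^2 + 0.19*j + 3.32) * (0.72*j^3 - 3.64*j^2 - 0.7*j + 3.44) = 2.9808*j^5 - 14.9328*j^4 - 1.1992*j^3 + 2.0238*j^2 - 1.6704*j + 11.4208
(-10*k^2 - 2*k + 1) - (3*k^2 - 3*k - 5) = -13*k^2 + k + 6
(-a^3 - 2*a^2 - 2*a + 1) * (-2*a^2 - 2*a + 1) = 2*a^5 + 6*a^4 + 7*a^3 - 4*a + 1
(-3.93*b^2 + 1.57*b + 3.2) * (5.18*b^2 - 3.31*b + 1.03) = -20.3574*b^4 + 21.1409*b^3 + 7.3314*b^2 - 8.9749*b + 3.296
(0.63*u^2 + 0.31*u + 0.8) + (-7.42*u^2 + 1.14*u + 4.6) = -6.79*u^2 + 1.45*u + 5.4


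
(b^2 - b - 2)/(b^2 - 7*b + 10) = (b + 1)/(b - 5)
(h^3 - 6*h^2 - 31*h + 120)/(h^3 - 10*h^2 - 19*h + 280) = (h - 3)/(h - 7)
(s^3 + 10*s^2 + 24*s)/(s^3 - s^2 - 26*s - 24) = s*(s + 6)/(s^2 - 5*s - 6)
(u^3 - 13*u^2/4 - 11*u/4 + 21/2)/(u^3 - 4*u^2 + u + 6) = (u + 7/4)/(u + 1)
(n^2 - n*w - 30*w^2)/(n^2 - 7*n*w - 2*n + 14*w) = (n^2 - n*w - 30*w^2)/(n^2 - 7*n*w - 2*n + 14*w)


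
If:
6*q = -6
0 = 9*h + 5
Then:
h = -5/9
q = -1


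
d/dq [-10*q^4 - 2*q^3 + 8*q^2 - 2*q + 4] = -40*q^3 - 6*q^2 + 16*q - 2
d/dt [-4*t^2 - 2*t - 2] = -8*t - 2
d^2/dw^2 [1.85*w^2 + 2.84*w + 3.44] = 3.70000000000000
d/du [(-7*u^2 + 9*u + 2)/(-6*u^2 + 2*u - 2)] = (20*u^2 + 26*u - 11)/(2*(9*u^4 - 6*u^3 + 7*u^2 - 2*u + 1))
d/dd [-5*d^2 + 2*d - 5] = 2 - 10*d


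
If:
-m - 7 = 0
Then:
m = -7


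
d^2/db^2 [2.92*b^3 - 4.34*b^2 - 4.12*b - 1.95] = 17.52*b - 8.68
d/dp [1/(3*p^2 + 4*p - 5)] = 2*(-3*p - 2)/(3*p^2 + 4*p - 5)^2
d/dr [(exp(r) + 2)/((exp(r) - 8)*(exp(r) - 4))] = (-exp(2*r) - 4*exp(r) + 56)*exp(r)/(exp(4*r) - 24*exp(3*r) + 208*exp(2*r) - 768*exp(r) + 1024)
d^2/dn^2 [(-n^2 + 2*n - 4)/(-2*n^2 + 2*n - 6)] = (-n^3 + 3*n^2 + 6*n - 5)/(n^6 - 3*n^5 + 12*n^4 - 19*n^3 + 36*n^2 - 27*n + 27)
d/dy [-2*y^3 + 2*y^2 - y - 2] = -6*y^2 + 4*y - 1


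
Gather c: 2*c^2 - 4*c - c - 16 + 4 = 2*c^2 - 5*c - 12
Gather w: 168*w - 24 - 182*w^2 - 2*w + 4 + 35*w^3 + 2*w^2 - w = 35*w^3 - 180*w^2 + 165*w - 20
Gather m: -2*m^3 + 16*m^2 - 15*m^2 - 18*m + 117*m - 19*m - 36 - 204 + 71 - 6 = -2*m^3 + m^2 + 80*m - 175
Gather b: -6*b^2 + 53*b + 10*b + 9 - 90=-6*b^2 + 63*b - 81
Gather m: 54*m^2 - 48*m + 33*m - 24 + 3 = 54*m^2 - 15*m - 21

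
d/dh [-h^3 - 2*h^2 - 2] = h*(-3*h - 4)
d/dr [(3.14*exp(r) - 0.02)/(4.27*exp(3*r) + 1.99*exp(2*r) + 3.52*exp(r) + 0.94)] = (-26.8156*exp(3*r) - 5.9924*exp(2*r) + 0.0795999999999992*exp(r) + 3.022)*exp(r)/(18.2329*exp(6*r) + 16.9946*exp(5*r) + 34.0209*exp(4*r) + 22.0372*exp(3*r) + 16.1316*exp(2*r) + 6.6176*exp(r) + 0.8836)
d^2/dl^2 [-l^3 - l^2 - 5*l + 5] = -6*l - 2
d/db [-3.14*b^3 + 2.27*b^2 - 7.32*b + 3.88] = -9.42*b^2 + 4.54*b - 7.32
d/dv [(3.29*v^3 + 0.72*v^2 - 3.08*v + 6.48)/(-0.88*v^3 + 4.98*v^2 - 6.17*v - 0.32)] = (17.0178*v^4 - 46.0194*v^3 + 24.8448*v^2 - 65.0016*v + 40.9672)/(0.7744*v^6 - 8.7648*v^5 + 35.6596*v^4 - 60.89*v^3 + 34.8817*v^2 + 3.9488*v + 0.1024)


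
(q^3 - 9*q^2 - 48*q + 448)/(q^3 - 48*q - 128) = (q^2 - q - 56)/(q^2 + 8*q + 16)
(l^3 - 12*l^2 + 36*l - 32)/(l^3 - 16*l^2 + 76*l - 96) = (l - 2)/(l - 6)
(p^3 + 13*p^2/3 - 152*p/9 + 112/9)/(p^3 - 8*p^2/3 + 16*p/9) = (p + 7)/p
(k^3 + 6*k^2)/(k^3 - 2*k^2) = (k + 6)/(k - 2)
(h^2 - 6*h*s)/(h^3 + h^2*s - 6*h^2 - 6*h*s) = (h - 6*s)/(h^2 + h*s - 6*h - 6*s)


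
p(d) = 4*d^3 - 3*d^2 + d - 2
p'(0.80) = 3.88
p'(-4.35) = 254.17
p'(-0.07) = 1.48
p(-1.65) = -29.79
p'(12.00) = 1657.00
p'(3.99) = 168.10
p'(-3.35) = 155.77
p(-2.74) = -109.55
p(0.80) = -1.07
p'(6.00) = 397.00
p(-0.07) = -2.09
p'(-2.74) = 107.53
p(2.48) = 43.04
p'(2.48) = 59.92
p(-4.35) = -392.37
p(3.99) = 208.31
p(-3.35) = -189.40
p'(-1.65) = 43.57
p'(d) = 12*d^2 - 6*d + 1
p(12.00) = 6490.00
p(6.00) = 760.00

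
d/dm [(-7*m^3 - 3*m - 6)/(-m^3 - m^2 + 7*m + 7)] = (7*m^4 - 104*m^3 - 168*m^2 - 12*m + 21)/(m^6 + 2*m^5 - 13*m^4 - 28*m^3 + 35*m^2 + 98*m + 49)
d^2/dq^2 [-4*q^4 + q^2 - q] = 2 - 48*q^2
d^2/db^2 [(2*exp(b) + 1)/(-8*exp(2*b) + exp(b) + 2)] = (-128*exp(4*b) - 272*exp(3*b) - 168*exp(2*b) - 61*exp(b) - 6)*exp(b)/(512*exp(6*b) - 192*exp(5*b) - 360*exp(4*b) + 95*exp(3*b) + 90*exp(2*b) - 12*exp(b) - 8)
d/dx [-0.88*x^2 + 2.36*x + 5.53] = 2.36 - 1.76*x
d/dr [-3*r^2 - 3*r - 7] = -6*r - 3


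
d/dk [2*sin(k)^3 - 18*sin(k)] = 6*(sin(k)^2 - 3)*cos(k)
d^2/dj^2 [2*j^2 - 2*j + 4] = 4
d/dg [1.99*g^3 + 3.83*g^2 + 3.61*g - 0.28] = 5.97*g^2 + 7.66*g + 3.61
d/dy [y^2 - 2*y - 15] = 2*y - 2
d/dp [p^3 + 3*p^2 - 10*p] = 3*p^2 + 6*p - 10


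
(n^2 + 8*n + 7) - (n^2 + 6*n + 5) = 2*n + 2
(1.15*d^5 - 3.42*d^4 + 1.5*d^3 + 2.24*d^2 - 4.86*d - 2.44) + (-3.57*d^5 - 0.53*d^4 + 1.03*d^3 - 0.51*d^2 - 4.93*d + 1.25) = -2.42*d^5 - 3.95*d^4 + 2.53*d^3 + 1.73*d^2 - 9.79*d - 1.19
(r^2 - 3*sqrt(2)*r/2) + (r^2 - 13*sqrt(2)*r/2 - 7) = 2*r^2 - 8*sqrt(2)*r - 7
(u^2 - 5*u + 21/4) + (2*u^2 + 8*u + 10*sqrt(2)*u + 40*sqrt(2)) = 3*u^2 + 3*u + 10*sqrt(2)*u + 21/4 + 40*sqrt(2)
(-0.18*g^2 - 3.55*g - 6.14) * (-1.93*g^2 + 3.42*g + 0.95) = 0.3474*g^4 + 6.2359*g^3 - 0.4618*g^2 - 24.3713*g - 5.833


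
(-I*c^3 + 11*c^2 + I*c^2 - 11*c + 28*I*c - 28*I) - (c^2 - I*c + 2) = -I*c^3 + 10*c^2 + I*c^2 - 11*c + 29*I*c - 2 - 28*I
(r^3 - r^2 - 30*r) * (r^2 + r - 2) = r^5 - 33*r^3 - 28*r^2 + 60*r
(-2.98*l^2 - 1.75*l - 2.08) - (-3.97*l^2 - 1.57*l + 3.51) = 0.99*l^2 - 0.18*l - 5.59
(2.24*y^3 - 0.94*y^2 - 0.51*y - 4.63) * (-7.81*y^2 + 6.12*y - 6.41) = -17.4944*y^5 + 21.0502*y^4 - 16.1281*y^3 + 39.0645*y^2 - 25.0665*y + 29.6783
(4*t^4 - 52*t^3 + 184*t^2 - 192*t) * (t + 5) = 4*t^5 - 32*t^4 - 76*t^3 + 728*t^2 - 960*t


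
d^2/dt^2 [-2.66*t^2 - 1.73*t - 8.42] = -5.32000000000000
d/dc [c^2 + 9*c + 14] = 2*c + 9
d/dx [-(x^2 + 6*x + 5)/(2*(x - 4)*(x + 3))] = (7*x^2 + 34*x + 67)/(2*(x^4 - 2*x^3 - 23*x^2 + 24*x + 144))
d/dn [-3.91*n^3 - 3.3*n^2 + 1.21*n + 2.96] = -11.73*n^2 - 6.6*n + 1.21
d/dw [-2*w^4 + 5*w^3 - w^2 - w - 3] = -8*w^3 + 15*w^2 - 2*w - 1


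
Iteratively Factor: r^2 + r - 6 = (r - 2)*(r + 3)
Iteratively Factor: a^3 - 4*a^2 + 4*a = (a)*(a^2 - 4*a + 4) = a*(a - 2)*(a - 2)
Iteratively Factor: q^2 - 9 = (q - 3)*(q + 3)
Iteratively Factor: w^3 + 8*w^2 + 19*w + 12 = (w + 4)*(w^2 + 4*w + 3) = (w + 3)*(w + 4)*(w + 1)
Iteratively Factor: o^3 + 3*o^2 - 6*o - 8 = (o + 4)*(o^2 - o - 2) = (o + 1)*(o + 4)*(o - 2)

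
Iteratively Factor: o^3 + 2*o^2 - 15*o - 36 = (o + 3)*(o^2 - o - 12) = (o - 4)*(o + 3)*(o + 3)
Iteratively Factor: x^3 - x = (x + 1)*(x^2 - x) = (x - 1)*(x + 1)*(x)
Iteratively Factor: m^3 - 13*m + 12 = (m + 4)*(m^2 - 4*m + 3) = (m - 3)*(m + 4)*(m - 1)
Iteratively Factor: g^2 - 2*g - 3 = (g + 1)*(g - 3)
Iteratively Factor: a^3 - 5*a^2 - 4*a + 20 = (a + 2)*(a^2 - 7*a + 10) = (a - 5)*(a + 2)*(a - 2)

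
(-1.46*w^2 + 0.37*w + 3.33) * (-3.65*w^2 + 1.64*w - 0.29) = 5.329*w^4 - 3.7449*w^3 - 11.1243*w^2 + 5.3539*w - 0.9657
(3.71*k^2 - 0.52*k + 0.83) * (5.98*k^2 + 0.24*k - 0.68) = 22.1858*k^4 - 2.2192*k^3 + 2.3158*k^2 + 0.5528*k - 0.5644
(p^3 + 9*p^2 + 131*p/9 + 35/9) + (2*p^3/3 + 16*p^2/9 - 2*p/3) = 5*p^3/3 + 97*p^2/9 + 125*p/9 + 35/9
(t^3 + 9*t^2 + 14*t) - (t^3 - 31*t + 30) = 9*t^2 + 45*t - 30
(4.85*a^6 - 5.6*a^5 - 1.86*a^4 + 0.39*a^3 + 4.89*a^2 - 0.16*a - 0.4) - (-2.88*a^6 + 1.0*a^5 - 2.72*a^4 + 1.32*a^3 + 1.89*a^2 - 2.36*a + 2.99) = 7.73*a^6 - 6.6*a^5 + 0.86*a^4 - 0.93*a^3 + 3.0*a^2 + 2.2*a - 3.39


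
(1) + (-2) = -1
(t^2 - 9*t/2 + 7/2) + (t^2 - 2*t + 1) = 2*t^2 - 13*t/2 + 9/2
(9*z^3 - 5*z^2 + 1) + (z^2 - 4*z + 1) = 9*z^3 - 4*z^2 - 4*z + 2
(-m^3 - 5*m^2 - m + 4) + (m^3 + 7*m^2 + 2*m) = 2*m^2 + m + 4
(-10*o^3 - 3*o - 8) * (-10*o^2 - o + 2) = 100*o^5 + 10*o^4 + 10*o^3 + 83*o^2 + 2*o - 16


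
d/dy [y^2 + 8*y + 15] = 2*y + 8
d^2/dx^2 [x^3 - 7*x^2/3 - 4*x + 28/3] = 6*x - 14/3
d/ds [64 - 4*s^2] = -8*s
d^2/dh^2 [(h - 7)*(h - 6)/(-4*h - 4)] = -28/(h^3 + 3*h^2 + 3*h + 1)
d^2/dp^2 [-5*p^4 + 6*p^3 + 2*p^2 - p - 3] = -60*p^2 + 36*p + 4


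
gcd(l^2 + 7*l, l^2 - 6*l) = l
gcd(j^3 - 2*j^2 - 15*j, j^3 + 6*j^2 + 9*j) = j^2 + 3*j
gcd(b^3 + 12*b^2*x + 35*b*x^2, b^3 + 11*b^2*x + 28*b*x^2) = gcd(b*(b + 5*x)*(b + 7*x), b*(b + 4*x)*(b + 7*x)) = b^2 + 7*b*x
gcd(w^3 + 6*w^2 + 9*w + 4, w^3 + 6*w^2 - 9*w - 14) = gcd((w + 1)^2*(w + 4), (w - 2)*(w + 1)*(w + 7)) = w + 1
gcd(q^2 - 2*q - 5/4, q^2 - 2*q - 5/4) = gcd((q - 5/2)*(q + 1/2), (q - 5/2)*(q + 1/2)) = q^2 - 2*q - 5/4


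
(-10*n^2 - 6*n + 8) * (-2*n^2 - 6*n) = 20*n^4 + 72*n^3 + 20*n^2 - 48*n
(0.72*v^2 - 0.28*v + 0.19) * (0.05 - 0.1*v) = -0.072*v^3 + 0.064*v^2 - 0.033*v + 0.0095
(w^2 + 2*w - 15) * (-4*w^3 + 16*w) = -4*w^5 - 8*w^4 + 76*w^3 + 32*w^2 - 240*w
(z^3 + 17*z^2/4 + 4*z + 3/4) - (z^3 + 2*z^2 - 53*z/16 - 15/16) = 9*z^2/4 + 117*z/16 + 27/16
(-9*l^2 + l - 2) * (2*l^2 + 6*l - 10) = -18*l^4 - 52*l^3 + 92*l^2 - 22*l + 20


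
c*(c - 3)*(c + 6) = c^3 + 3*c^2 - 18*c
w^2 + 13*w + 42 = (w + 6)*(w + 7)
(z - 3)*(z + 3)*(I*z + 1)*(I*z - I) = -z^4 + z^3 + I*z^3 + 9*z^2 - I*z^2 - 9*z - 9*I*z + 9*I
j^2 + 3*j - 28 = (j - 4)*(j + 7)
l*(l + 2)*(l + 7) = l^3 + 9*l^2 + 14*l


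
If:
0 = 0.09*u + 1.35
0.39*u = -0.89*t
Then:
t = 6.57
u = -15.00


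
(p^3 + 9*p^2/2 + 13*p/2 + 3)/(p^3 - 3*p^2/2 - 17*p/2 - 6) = (p + 2)/(p - 4)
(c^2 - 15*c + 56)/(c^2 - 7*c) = (c - 8)/c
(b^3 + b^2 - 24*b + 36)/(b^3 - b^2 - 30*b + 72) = (b - 2)/(b - 4)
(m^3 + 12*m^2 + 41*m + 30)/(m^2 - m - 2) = (m^2 + 11*m + 30)/(m - 2)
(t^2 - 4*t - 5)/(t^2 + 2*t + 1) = (t - 5)/(t + 1)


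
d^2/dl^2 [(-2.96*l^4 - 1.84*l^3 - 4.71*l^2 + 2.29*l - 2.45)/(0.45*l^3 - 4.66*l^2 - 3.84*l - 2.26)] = (-1.77635683940025e-15*l^8 - 5.6843418860808e-14*l^7 - 148.410622*l^6 - 352.161234*l^5 - 554.977991999999*l^4 - 135.438188*l^3 - 245.479032*l^2 - 479.089668*l - 108.509264)/(0.091125*l^9 - 2.83095*l^8 + 26.98326*l^7 - 54.252766*l^6 - 201.821832*l^5 - 329.943576*l^4 - 292.375908*l^3 - 171.379416*l^2 - 58.839552*l - 11.543176)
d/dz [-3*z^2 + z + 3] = 1 - 6*z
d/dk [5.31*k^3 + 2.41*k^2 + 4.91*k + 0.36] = 15.93*k^2 + 4.82*k + 4.91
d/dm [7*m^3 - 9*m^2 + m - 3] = 21*m^2 - 18*m + 1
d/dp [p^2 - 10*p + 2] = 2*p - 10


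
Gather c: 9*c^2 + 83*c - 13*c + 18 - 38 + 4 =9*c^2 + 70*c - 16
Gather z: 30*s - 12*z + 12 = 30*s - 12*z + 12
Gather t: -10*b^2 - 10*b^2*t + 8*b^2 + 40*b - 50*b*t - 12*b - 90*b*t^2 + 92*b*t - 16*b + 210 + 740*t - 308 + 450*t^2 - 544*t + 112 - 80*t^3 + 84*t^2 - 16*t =-2*b^2 + 12*b - 80*t^3 + t^2*(534 - 90*b) + t*(-10*b^2 + 42*b + 180) + 14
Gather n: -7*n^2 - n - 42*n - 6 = -7*n^2 - 43*n - 6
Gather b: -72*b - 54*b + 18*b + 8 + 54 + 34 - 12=84 - 108*b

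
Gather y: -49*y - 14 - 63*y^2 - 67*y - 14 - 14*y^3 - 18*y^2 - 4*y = -14*y^3 - 81*y^2 - 120*y - 28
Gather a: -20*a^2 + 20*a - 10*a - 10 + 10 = -20*a^2 + 10*a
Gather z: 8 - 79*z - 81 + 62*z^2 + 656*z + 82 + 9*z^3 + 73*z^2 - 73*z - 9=9*z^3 + 135*z^2 + 504*z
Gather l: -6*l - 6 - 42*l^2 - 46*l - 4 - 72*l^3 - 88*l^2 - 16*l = -72*l^3 - 130*l^2 - 68*l - 10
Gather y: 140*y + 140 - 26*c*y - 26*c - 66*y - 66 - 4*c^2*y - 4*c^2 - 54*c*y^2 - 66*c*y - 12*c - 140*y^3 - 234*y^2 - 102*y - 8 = -4*c^2 - 38*c - 140*y^3 + y^2*(-54*c - 234) + y*(-4*c^2 - 92*c - 28) + 66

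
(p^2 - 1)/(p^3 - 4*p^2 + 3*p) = (p + 1)/(p*(p - 3))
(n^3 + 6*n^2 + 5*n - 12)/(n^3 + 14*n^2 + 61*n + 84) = (n - 1)/(n + 7)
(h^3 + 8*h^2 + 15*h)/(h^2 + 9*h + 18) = h*(h + 5)/(h + 6)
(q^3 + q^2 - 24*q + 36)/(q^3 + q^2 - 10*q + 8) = (q^2 + 3*q - 18)/(q^2 + 3*q - 4)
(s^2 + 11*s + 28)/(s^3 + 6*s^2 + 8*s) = (s + 7)/(s*(s + 2))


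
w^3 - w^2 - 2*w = w*(w - 2)*(w + 1)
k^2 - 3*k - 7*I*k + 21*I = (k - 3)*(k - 7*I)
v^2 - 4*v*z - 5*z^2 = (v - 5*z)*(v + z)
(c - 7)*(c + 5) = c^2 - 2*c - 35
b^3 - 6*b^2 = b^2*(b - 6)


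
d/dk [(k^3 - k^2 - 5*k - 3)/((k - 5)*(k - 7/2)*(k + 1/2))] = 8*(-14*k^4 + 73*k^3 - 36*k^2 - 131*k - 8)/(16*k^6 - 256*k^5 + 1448*k^4 - 3112*k^3 + 569*k^2 + 3710*k + 1225)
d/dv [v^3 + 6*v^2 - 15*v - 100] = 3*v^2 + 12*v - 15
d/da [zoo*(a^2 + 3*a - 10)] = zoo*(a + 1)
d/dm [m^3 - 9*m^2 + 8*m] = 3*m^2 - 18*m + 8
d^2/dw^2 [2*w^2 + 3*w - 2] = 4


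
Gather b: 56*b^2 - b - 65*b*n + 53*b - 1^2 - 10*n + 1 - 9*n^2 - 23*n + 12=56*b^2 + b*(52 - 65*n) - 9*n^2 - 33*n + 12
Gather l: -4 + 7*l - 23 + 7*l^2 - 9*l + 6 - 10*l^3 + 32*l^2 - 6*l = -10*l^3 + 39*l^2 - 8*l - 21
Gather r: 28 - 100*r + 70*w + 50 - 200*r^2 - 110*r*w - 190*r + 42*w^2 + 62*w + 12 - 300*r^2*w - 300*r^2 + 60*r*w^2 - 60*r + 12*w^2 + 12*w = r^2*(-300*w - 500) + r*(60*w^2 - 110*w - 350) + 54*w^2 + 144*w + 90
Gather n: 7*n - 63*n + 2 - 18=-56*n - 16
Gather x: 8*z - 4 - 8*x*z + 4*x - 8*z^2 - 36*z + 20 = x*(4 - 8*z) - 8*z^2 - 28*z + 16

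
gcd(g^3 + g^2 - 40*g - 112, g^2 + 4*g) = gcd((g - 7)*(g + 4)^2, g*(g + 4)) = g + 4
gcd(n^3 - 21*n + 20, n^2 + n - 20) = n^2 + n - 20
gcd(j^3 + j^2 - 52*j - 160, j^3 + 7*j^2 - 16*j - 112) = j + 4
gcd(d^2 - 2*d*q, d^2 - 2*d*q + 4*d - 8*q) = -d + 2*q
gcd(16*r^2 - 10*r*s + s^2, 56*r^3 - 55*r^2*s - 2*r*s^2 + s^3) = 8*r - s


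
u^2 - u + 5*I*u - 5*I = (u - 1)*(u + 5*I)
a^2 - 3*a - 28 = (a - 7)*(a + 4)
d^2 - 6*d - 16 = (d - 8)*(d + 2)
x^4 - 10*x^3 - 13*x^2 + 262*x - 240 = (x - 8)*(x - 6)*(x - 1)*(x + 5)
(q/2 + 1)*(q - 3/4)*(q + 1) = q^3/2 + 9*q^2/8 - q/8 - 3/4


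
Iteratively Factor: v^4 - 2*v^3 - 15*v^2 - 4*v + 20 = (v + 2)*(v^3 - 4*v^2 - 7*v + 10) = (v + 2)^2*(v^2 - 6*v + 5) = (v - 5)*(v + 2)^2*(v - 1)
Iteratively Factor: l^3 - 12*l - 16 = (l - 4)*(l^2 + 4*l + 4) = (l - 4)*(l + 2)*(l + 2)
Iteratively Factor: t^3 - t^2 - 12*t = (t - 4)*(t^2 + 3*t) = t*(t - 4)*(t + 3)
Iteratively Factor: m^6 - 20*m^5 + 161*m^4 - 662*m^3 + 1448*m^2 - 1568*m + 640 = (m - 2)*(m^5 - 18*m^4 + 125*m^3 - 412*m^2 + 624*m - 320) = (m - 4)*(m - 2)*(m^4 - 14*m^3 + 69*m^2 - 136*m + 80) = (m - 5)*(m - 4)*(m - 2)*(m^3 - 9*m^2 + 24*m - 16) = (m - 5)*(m - 4)^2*(m - 2)*(m^2 - 5*m + 4) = (m - 5)*(m - 4)^2*(m - 2)*(m - 1)*(m - 4)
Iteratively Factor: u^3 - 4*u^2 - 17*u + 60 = (u - 5)*(u^2 + u - 12) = (u - 5)*(u - 3)*(u + 4)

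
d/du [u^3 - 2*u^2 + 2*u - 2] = 3*u^2 - 4*u + 2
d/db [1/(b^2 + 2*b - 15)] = 2*(-b - 1)/(b^2 + 2*b - 15)^2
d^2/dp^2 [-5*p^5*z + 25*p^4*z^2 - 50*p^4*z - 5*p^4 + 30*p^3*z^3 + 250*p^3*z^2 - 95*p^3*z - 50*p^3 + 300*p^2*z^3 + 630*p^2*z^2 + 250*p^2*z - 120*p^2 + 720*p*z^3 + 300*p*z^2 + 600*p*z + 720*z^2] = -100*p^3*z + 300*p^2*z^2 - 600*p^2*z - 60*p^2 + 180*p*z^3 + 1500*p*z^2 - 570*p*z - 300*p + 600*z^3 + 1260*z^2 + 500*z - 240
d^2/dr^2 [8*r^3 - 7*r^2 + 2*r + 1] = 48*r - 14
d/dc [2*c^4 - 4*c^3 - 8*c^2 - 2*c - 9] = 8*c^3 - 12*c^2 - 16*c - 2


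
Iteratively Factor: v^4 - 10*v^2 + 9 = (v + 1)*(v^3 - v^2 - 9*v + 9) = (v - 1)*(v + 1)*(v^2 - 9) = (v - 3)*(v - 1)*(v + 1)*(v + 3)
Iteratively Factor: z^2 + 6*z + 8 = (z + 4)*(z + 2)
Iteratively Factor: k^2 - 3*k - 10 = (k + 2)*(k - 5)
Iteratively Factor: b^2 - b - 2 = (b - 2)*(b + 1)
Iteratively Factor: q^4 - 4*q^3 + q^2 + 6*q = (q + 1)*(q^3 - 5*q^2 + 6*q) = (q - 3)*(q + 1)*(q^2 - 2*q) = q*(q - 3)*(q + 1)*(q - 2)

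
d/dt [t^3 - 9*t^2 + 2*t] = 3*t^2 - 18*t + 2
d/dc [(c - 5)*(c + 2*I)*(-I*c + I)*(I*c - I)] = 4*c^3 + c^2*(-21 + 6*I) + c*(22 - 28*I) - 5 + 22*I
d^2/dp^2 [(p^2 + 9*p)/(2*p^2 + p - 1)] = 4*(17*p^3 + 3*p^2 + 27*p + 5)/(8*p^6 + 12*p^5 - 6*p^4 - 11*p^3 + 3*p^2 + 3*p - 1)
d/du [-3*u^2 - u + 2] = -6*u - 1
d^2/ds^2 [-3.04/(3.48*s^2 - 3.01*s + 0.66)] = (73.631232*s^2 - 63.686784*s - 3.04*(6.96*s - 3.01)*(13.92*s - 6.02) + 13.964544)/(3.48*s^2 - 3.01*s + 0.66)^3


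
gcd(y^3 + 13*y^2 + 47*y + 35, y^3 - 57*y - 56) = y^2 + 8*y + 7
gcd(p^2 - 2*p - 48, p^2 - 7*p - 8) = p - 8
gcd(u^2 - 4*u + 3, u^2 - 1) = u - 1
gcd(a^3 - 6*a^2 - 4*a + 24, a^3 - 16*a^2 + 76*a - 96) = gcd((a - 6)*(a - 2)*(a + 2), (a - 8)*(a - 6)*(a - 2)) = a^2 - 8*a + 12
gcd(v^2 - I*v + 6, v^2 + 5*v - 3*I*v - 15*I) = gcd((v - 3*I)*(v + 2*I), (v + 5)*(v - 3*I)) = v - 3*I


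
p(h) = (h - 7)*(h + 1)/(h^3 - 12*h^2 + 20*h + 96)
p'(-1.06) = -0.14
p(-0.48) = -0.05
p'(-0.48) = -0.07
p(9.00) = 0.61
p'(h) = (h - 7)*(h + 1)*(-3*h^2 + 24*h - 20)/(h^3 - 12*h^2 + 20*h + 96)^2 + (h - 7)/(h^3 - 12*h^2 + 20*h + 96) + (h + 1)/(h^3 - 12*h^2 + 20*h + 96) = (-h^4 + 12*h^3 - 31*h^2 + 24*h - 436)/(h^6 - 24*h^5 + 184*h^4 - 288*h^3 - 1904*h^2 + 3840*h + 9216)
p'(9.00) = -0.50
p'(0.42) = -0.04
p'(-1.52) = -0.50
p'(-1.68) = -1.11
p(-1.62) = 0.19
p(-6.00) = -0.10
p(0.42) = -0.09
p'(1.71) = -0.04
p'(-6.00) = -0.01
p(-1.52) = 0.13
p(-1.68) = 0.25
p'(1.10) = -0.04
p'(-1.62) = -0.79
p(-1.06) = 0.01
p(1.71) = -0.14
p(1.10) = -0.12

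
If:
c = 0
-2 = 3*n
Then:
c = 0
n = -2/3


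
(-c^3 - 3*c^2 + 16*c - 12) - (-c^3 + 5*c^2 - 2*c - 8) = -8*c^2 + 18*c - 4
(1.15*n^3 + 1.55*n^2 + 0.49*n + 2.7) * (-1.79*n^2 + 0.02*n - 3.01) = -2.0585*n^5 - 2.7515*n^4 - 4.3076*n^3 - 9.4887*n^2 - 1.4209*n - 8.127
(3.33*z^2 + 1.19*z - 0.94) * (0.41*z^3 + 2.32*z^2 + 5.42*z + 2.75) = 1.3653*z^5 + 8.2135*z^4 + 20.424*z^3 + 13.4265*z^2 - 1.8223*z - 2.585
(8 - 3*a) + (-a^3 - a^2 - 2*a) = -a^3 - a^2 - 5*a + 8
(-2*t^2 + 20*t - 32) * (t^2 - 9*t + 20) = -2*t^4 + 38*t^3 - 252*t^2 + 688*t - 640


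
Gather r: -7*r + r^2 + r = r^2 - 6*r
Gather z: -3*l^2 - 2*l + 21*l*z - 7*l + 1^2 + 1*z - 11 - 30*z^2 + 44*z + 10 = -3*l^2 - 9*l - 30*z^2 + z*(21*l + 45)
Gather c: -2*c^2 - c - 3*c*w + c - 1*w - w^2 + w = -2*c^2 - 3*c*w - w^2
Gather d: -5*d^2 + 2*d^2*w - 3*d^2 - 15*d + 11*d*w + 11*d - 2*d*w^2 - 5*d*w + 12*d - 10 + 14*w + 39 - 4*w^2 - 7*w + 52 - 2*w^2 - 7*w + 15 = d^2*(2*w - 8) + d*(-2*w^2 + 6*w + 8) - 6*w^2 + 96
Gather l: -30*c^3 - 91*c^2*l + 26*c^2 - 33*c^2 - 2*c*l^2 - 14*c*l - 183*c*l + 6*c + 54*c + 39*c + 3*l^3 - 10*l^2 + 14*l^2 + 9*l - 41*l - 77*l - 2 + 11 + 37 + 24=-30*c^3 - 7*c^2 + 99*c + 3*l^3 + l^2*(4 - 2*c) + l*(-91*c^2 - 197*c - 109) + 70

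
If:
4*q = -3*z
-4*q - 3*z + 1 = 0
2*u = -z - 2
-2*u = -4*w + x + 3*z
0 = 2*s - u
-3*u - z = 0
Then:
No Solution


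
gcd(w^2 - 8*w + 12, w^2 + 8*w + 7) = 1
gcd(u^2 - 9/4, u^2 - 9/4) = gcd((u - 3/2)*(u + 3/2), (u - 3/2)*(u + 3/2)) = u^2 - 9/4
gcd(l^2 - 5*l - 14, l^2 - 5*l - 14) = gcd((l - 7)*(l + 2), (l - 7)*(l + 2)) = l^2 - 5*l - 14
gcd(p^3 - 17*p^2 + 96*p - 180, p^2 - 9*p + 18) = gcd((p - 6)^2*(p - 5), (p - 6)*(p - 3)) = p - 6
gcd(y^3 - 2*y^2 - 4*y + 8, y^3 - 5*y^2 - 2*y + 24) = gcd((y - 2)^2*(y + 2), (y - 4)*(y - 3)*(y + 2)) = y + 2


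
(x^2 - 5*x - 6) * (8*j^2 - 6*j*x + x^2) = 8*j^2*x^2 - 40*j^2*x - 48*j^2 - 6*j*x^3 + 30*j*x^2 + 36*j*x + x^4 - 5*x^3 - 6*x^2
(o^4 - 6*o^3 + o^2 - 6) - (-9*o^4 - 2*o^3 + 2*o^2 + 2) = 10*o^4 - 4*o^3 - o^2 - 8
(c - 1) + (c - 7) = 2*c - 8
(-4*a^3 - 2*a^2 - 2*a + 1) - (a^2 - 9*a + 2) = -4*a^3 - 3*a^2 + 7*a - 1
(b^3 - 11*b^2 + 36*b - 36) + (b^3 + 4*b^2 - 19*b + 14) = 2*b^3 - 7*b^2 + 17*b - 22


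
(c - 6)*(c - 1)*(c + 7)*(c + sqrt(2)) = c^4 + sqrt(2)*c^3 - 43*c^2 - 43*sqrt(2)*c + 42*c + 42*sqrt(2)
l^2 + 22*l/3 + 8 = (l + 4/3)*(l + 6)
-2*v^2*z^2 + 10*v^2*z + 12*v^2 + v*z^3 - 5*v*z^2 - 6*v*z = (-2*v + z)*(z - 6)*(v*z + v)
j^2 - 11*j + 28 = (j - 7)*(j - 4)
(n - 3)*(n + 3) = n^2 - 9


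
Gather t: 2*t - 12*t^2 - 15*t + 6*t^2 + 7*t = -6*t^2 - 6*t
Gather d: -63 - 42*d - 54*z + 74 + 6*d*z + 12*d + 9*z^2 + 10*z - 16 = d*(6*z - 30) + 9*z^2 - 44*z - 5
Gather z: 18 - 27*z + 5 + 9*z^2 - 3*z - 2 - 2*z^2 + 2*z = 7*z^2 - 28*z + 21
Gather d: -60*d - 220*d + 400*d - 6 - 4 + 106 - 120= 120*d - 24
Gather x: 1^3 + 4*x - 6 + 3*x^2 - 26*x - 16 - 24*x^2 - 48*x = -21*x^2 - 70*x - 21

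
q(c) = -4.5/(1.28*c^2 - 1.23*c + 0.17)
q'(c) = -4.5*(1.23 - 2.56*c)/(1.28*c^2 - 1.23*c + 0.17)^2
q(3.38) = -0.42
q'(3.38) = 0.30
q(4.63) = -0.21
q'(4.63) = 0.10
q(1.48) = -3.90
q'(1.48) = 8.66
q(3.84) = -0.31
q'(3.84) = 0.19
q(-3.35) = -0.24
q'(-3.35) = -0.13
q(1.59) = -3.10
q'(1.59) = 6.08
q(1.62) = -2.93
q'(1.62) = 5.56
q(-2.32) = -0.45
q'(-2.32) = -0.33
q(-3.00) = -0.29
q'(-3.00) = -0.17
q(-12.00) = -0.02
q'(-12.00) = -0.00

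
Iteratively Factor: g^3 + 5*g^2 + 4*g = (g + 1)*(g^2 + 4*g) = g*(g + 1)*(g + 4)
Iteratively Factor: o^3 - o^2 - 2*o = (o)*(o^2 - o - 2) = o*(o + 1)*(o - 2)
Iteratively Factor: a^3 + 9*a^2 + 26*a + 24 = (a + 3)*(a^2 + 6*a + 8) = (a + 2)*(a + 3)*(a + 4)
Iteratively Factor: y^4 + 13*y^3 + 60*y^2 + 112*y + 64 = (y + 4)*(y^3 + 9*y^2 + 24*y + 16) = (y + 4)^2*(y^2 + 5*y + 4) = (y + 1)*(y + 4)^2*(y + 4)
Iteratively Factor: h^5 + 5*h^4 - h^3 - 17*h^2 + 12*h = (h - 1)*(h^4 + 6*h^3 + 5*h^2 - 12*h) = (h - 1)*(h + 3)*(h^3 + 3*h^2 - 4*h) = h*(h - 1)*(h + 3)*(h^2 + 3*h - 4) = h*(h - 1)^2*(h + 3)*(h + 4)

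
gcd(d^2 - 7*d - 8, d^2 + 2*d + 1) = d + 1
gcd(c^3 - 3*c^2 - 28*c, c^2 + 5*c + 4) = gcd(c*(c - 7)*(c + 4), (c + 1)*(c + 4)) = c + 4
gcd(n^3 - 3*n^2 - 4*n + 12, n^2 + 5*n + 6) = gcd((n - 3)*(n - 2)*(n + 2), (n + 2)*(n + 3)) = n + 2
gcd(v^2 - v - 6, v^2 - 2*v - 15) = 1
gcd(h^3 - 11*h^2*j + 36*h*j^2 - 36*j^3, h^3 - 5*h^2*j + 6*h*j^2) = h^2 - 5*h*j + 6*j^2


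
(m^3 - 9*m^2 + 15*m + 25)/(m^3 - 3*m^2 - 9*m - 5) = (m - 5)/(m + 1)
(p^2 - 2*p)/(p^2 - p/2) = 2*(p - 2)/(2*p - 1)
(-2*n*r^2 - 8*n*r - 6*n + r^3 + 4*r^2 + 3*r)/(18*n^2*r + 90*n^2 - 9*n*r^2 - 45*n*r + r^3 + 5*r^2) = (-2*n*r^2 - 8*n*r - 6*n + r^3 + 4*r^2 + 3*r)/(18*n^2*r + 90*n^2 - 9*n*r^2 - 45*n*r + r^3 + 5*r^2)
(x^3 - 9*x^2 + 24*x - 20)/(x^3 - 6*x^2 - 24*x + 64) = (x^2 - 7*x + 10)/(x^2 - 4*x - 32)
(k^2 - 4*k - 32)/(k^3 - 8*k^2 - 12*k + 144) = (k - 8)/(k^2 - 12*k + 36)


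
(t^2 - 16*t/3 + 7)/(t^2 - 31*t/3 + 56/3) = (t - 3)/(t - 8)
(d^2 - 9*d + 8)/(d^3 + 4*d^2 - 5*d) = (d - 8)/(d*(d + 5))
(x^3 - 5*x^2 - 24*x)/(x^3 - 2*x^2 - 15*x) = (x - 8)/(x - 5)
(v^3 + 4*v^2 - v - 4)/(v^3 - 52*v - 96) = (-v^3 - 4*v^2 + v + 4)/(-v^3 + 52*v + 96)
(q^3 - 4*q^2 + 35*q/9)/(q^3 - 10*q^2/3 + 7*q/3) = (q - 5/3)/(q - 1)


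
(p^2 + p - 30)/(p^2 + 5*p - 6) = (p - 5)/(p - 1)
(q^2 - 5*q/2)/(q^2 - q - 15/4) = 2*q/(2*q + 3)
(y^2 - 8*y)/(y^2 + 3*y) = (y - 8)/(y + 3)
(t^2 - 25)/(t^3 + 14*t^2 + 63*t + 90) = (t - 5)/(t^2 + 9*t + 18)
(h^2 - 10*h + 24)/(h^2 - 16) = (h - 6)/(h + 4)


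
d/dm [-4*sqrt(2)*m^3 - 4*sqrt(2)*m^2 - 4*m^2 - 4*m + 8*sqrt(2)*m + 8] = -12*sqrt(2)*m^2 - 8*sqrt(2)*m - 8*m - 4 + 8*sqrt(2)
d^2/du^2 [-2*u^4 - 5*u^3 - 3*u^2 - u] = -24*u^2 - 30*u - 6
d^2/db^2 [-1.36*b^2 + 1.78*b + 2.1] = -2.72000000000000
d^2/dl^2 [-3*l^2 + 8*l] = -6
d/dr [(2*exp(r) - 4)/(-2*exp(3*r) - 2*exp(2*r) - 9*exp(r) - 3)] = 2*((exp(r) - 2)*(6*exp(2*r) + 4*exp(r) + 9) - 2*exp(3*r) - 2*exp(2*r) - 9*exp(r) - 3)*exp(r)/(2*exp(3*r) + 2*exp(2*r) + 9*exp(r) + 3)^2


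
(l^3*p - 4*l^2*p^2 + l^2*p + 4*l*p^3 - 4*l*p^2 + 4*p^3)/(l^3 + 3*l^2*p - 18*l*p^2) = p*(l^3 - 4*l^2*p + l^2 + 4*l*p^2 - 4*l*p + 4*p^2)/(l*(l^2 + 3*l*p - 18*p^2))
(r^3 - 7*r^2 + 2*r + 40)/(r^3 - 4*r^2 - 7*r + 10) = (r - 4)/(r - 1)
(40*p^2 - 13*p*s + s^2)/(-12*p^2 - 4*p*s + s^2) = (-40*p^2 + 13*p*s - s^2)/(12*p^2 + 4*p*s - s^2)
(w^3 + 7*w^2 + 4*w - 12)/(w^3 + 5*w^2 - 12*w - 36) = (w - 1)/(w - 3)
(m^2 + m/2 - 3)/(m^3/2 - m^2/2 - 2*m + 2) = (2*m - 3)/(m^2 - 3*m + 2)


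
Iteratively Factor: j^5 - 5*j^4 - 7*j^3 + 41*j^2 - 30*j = (j - 5)*(j^4 - 7*j^2 + 6*j) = j*(j - 5)*(j^3 - 7*j + 6) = j*(j - 5)*(j + 3)*(j^2 - 3*j + 2) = j*(j - 5)*(j - 2)*(j + 3)*(j - 1)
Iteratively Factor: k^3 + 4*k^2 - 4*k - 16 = (k + 2)*(k^2 + 2*k - 8) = (k + 2)*(k + 4)*(k - 2)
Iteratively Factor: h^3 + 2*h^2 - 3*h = (h)*(h^2 + 2*h - 3) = h*(h + 3)*(h - 1)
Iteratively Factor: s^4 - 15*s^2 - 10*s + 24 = (s - 1)*(s^3 + s^2 - 14*s - 24) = (s - 1)*(s + 3)*(s^2 - 2*s - 8) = (s - 1)*(s + 2)*(s + 3)*(s - 4)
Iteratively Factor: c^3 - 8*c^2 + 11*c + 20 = (c - 4)*(c^2 - 4*c - 5) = (c - 4)*(c + 1)*(c - 5)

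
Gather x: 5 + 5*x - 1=5*x + 4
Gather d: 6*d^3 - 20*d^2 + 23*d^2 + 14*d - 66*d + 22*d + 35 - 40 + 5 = 6*d^3 + 3*d^2 - 30*d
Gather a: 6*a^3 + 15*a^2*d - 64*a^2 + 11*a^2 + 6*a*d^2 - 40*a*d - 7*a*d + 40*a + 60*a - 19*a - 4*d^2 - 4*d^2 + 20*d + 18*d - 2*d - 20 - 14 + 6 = 6*a^3 + a^2*(15*d - 53) + a*(6*d^2 - 47*d + 81) - 8*d^2 + 36*d - 28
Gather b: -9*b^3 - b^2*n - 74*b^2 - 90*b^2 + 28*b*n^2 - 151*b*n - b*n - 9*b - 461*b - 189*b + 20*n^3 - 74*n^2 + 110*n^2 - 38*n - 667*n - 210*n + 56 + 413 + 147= -9*b^3 + b^2*(-n - 164) + b*(28*n^2 - 152*n - 659) + 20*n^3 + 36*n^2 - 915*n + 616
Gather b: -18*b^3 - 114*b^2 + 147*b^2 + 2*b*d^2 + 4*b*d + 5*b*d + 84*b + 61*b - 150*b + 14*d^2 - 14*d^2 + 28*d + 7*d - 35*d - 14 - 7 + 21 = -18*b^3 + 33*b^2 + b*(2*d^2 + 9*d - 5)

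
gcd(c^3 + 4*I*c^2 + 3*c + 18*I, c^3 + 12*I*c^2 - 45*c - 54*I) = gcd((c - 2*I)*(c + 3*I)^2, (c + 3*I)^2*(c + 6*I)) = c^2 + 6*I*c - 9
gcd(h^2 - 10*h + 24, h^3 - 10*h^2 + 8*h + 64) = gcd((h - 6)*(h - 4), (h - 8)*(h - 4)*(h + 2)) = h - 4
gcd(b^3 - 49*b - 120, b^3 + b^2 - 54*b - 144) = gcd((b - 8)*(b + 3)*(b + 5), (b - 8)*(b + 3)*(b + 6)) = b^2 - 5*b - 24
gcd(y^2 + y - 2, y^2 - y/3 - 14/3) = y + 2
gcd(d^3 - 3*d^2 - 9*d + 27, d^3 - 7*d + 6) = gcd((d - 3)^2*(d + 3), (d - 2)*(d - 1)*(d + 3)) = d + 3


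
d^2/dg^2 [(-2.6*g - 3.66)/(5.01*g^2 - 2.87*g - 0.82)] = ((2.6*g + 3.66)*(10.02*g - 2.87)*(20.04*g - 5.74) + (78.156*g + 21.7492)*(-5.01*g^2 + 2.87*g + 0.82))/(-5.01*g^2 + 2.87*g + 0.82)^3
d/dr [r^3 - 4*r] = 3*r^2 - 4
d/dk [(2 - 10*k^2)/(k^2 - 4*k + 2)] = 4*(10*k^2 - 11*k + 2)/(k^4 - 8*k^3 + 20*k^2 - 16*k + 4)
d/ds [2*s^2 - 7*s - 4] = 4*s - 7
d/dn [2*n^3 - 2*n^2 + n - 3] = 6*n^2 - 4*n + 1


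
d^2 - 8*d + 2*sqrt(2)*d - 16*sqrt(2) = (d - 8)*(d + 2*sqrt(2))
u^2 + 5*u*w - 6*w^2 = (u - w)*(u + 6*w)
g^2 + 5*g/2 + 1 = (g + 1/2)*(g + 2)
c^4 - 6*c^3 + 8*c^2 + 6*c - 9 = (c - 3)^2*(c - 1)*(c + 1)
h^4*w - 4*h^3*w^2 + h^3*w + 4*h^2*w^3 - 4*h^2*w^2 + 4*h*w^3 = h*(h - 2*w)^2*(h*w + w)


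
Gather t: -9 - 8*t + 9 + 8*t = 0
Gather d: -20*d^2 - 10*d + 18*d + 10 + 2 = -20*d^2 + 8*d + 12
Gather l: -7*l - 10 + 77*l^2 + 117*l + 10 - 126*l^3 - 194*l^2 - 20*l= -126*l^3 - 117*l^2 + 90*l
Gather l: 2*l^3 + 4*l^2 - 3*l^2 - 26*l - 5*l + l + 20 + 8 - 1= 2*l^3 + l^2 - 30*l + 27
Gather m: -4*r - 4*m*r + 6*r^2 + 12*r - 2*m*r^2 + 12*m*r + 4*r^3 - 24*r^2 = m*(-2*r^2 + 8*r) + 4*r^3 - 18*r^2 + 8*r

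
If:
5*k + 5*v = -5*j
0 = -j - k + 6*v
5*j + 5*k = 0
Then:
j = -k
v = 0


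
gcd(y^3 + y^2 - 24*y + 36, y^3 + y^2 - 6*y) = y - 2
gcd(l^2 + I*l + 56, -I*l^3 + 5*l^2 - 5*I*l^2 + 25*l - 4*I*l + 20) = 1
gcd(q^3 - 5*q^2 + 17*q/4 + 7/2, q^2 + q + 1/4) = q + 1/2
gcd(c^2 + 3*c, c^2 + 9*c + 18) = c + 3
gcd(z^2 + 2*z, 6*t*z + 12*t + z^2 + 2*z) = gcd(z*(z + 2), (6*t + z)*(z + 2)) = z + 2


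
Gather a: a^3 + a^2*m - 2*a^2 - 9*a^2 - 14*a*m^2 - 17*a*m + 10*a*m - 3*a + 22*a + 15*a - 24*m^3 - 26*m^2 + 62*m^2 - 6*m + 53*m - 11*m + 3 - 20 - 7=a^3 + a^2*(m - 11) + a*(-14*m^2 - 7*m + 34) - 24*m^3 + 36*m^2 + 36*m - 24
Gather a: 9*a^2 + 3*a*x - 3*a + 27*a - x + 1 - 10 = 9*a^2 + a*(3*x + 24) - x - 9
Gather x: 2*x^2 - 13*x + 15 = 2*x^2 - 13*x + 15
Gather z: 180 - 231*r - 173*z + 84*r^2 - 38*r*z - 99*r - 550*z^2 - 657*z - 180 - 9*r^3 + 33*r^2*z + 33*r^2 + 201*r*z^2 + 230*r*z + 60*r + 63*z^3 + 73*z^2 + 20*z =-9*r^3 + 117*r^2 - 270*r + 63*z^3 + z^2*(201*r - 477) + z*(33*r^2 + 192*r - 810)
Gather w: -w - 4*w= -5*w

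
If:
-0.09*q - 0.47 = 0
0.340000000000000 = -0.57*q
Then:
No Solution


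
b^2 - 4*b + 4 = (b - 2)^2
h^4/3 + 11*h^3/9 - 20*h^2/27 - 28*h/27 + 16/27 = (h/3 + 1/3)*(h - 2/3)^2*(h + 4)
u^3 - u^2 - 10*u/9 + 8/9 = (u - 4/3)*(u - 2/3)*(u + 1)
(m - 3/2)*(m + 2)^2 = m^3 + 5*m^2/2 - 2*m - 6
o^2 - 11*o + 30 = (o - 6)*(o - 5)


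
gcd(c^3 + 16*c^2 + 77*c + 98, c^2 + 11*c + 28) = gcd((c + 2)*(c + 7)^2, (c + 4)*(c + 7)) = c + 7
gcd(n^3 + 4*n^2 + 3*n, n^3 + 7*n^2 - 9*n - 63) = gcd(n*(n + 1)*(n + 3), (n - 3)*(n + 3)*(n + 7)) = n + 3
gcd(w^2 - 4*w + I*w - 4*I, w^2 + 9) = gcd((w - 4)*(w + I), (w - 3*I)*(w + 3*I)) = 1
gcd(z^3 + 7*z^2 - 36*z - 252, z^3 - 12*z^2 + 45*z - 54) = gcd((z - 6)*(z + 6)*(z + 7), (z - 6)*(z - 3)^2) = z - 6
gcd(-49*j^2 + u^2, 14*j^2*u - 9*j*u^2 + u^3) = -7*j + u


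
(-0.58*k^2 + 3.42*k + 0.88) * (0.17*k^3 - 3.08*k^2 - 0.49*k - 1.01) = -0.0986*k^5 + 2.3678*k^4 - 10.0998*k^3 - 3.8004*k^2 - 3.8854*k - 0.8888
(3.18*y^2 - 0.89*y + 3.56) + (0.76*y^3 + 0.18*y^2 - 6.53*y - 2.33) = 0.76*y^3 + 3.36*y^2 - 7.42*y + 1.23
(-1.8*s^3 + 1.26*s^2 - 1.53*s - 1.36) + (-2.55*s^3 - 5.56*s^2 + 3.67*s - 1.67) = -4.35*s^3 - 4.3*s^2 + 2.14*s - 3.03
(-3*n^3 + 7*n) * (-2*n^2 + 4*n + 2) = 6*n^5 - 12*n^4 - 20*n^3 + 28*n^2 + 14*n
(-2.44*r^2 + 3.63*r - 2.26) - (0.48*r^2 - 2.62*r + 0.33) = -2.92*r^2 + 6.25*r - 2.59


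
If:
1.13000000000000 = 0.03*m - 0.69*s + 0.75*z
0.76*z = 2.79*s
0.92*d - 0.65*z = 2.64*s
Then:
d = 1.48819541841982*z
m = 37.6666666666667 - 18.7347670250896*z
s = 0.272401433691756*z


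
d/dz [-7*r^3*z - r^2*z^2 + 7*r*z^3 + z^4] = -7*r^3 - 2*r^2*z + 21*r*z^2 + 4*z^3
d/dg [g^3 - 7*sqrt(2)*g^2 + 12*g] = 3*g^2 - 14*sqrt(2)*g + 12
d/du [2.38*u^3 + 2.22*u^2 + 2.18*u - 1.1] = 7.14*u^2 + 4.44*u + 2.18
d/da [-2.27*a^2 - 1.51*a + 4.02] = -4.54*a - 1.51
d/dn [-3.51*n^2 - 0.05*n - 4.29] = -7.02*n - 0.05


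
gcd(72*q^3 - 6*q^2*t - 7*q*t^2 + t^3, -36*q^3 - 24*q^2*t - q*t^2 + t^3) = 18*q^2 + 3*q*t - t^2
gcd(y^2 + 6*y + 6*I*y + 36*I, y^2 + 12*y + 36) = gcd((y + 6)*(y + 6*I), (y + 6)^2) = y + 6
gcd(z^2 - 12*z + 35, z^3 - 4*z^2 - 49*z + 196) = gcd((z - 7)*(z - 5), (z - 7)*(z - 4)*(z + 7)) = z - 7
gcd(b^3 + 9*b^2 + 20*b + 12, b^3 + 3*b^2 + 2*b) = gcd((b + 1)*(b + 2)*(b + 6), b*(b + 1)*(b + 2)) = b^2 + 3*b + 2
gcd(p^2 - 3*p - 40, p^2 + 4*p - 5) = p + 5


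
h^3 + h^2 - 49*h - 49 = (h - 7)*(h + 1)*(h + 7)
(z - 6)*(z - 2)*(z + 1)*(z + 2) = z^4 - 5*z^3 - 10*z^2 + 20*z + 24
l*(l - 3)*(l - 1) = l^3 - 4*l^2 + 3*l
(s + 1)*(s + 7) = s^2 + 8*s + 7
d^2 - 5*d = d*(d - 5)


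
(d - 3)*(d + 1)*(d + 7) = d^3 + 5*d^2 - 17*d - 21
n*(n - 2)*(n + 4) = n^3 + 2*n^2 - 8*n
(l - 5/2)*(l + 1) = l^2 - 3*l/2 - 5/2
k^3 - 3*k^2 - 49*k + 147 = (k - 7)*(k - 3)*(k + 7)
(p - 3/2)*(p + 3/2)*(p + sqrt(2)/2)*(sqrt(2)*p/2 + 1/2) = sqrt(2)*p^4/2 + p^3 - 7*sqrt(2)*p^2/8 - 9*p/4 - 9*sqrt(2)/16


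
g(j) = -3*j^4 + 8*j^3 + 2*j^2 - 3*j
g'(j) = -12*j^3 + 24*j^2 + 4*j - 3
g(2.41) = 15.16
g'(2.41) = -21.94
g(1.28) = 8.16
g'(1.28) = 16.28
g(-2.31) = -166.43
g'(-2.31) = 263.74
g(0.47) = -0.28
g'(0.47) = 2.94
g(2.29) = 17.19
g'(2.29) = -12.09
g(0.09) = -0.25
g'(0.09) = -2.45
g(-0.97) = -5.17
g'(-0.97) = 26.65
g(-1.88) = -77.92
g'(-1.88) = 154.04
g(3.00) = -18.00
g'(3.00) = -99.00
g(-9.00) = -25326.00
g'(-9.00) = 10653.00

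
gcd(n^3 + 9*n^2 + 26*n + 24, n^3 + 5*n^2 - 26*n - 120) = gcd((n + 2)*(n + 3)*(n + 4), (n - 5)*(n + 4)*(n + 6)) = n + 4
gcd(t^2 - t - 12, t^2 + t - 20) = t - 4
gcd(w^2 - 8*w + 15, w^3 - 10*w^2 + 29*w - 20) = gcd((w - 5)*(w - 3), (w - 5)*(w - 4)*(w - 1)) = w - 5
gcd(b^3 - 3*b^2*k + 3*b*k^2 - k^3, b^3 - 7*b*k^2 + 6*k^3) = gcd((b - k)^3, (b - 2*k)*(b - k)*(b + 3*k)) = b - k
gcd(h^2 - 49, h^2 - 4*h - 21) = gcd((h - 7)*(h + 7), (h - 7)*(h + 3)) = h - 7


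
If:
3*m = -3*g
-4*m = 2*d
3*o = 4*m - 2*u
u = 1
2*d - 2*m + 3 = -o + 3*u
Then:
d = 2/7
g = 1/7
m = -1/7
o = -6/7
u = 1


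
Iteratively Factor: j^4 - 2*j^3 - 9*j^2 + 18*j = (j)*(j^3 - 2*j^2 - 9*j + 18) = j*(j - 3)*(j^2 + j - 6) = j*(j - 3)*(j + 3)*(j - 2)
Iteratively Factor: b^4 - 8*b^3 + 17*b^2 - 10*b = (b - 5)*(b^3 - 3*b^2 + 2*b) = (b - 5)*(b - 1)*(b^2 - 2*b) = b*(b - 5)*(b - 1)*(b - 2)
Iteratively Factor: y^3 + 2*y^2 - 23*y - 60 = (y + 4)*(y^2 - 2*y - 15) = (y + 3)*(y + 4)*(y - 5)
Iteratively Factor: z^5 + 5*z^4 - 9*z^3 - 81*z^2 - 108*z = (z)*(z^4 + 5*z^3 - 9*z^2 - 81*z - 108) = z*(z + 3)*(z^3 + 2*z^2 - 15*z - 36) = z*(z + 3)^2*(z^2 - z - 12) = z*(z - 4)*(z + 3)^2*(z + 3)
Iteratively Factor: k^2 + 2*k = (k + 2)*(k)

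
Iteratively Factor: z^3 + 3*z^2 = (z + 3)*(z^2) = z*(z + 3)*(z)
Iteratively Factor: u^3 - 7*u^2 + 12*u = (u - 4)*(u^2 - 3*u) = (u - 4)*(u - 3)*(u)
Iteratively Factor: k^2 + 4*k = (k)*(k + 4)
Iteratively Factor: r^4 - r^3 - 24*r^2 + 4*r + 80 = (r + 2)*(r^3 - 3*r^2 - 18*r + 40) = (r - 2)*(r + 2)*(r^2 - r - 20) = (r - 2)*(r + 2)*(r + 4)*(r - 5)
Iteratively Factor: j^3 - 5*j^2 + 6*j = (j - 3)*(j^2 - 2*j) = j*(j - 3)*(j - 2)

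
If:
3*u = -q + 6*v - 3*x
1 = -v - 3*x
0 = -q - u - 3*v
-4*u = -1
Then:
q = -1/10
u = 1/4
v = -1/20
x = -19/60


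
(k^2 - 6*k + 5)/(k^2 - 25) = (k - 1)/(k + 5)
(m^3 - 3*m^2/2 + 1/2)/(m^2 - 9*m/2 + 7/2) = (2*m^2 - m - 1)/(2*m - 7)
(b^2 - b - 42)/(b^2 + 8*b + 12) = (b - 7)/(b + 2)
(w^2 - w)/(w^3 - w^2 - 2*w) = (1 - w)/(-w^2 + w + 2)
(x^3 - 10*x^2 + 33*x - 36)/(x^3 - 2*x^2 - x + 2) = (x^3 - 10*x^2 + 33*x - 36)/(x^3 - 2*x^2 - x + 2)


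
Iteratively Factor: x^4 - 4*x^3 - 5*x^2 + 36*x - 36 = (x - 3)*(x^3 - x^2 - 8*x + 12) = (x - 3)*(x - 2)*(x^2 + x - 6) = (x - 3)*(x - 2)^2*(x + 3)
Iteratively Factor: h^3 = (h)*(h^2) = h^2*(h)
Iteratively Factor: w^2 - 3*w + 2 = (w - 1)*(w - 2)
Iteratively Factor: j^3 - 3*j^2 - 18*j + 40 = (j + 4)*(j^2 - 7*j + 10) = (j - 5)*(j + 4)*(j - 2)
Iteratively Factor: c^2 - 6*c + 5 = (c - 1)*(c - 5)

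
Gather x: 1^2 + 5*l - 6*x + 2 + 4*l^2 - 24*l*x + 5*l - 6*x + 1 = 4*l^2 + 10*l + x*(-24*l - 12) + 4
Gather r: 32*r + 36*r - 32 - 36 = 68*r - 68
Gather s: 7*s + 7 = 7*s + 7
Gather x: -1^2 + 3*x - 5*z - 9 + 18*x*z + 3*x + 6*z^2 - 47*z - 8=x*(18*z + 6) + 6*z^2 - 52*z - 18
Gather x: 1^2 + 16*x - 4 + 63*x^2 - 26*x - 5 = 63*x^2 - 10*x - 8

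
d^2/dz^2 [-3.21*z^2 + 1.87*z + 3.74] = -6.42000000000000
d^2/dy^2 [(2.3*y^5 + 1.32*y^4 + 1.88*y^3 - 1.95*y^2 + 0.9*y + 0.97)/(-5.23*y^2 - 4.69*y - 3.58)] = (-377.47002*y^7 - 974.867816*y^6 - 1576.508424*y^5 - 1481.02224*y^4 - 1101.365926*y^3 - 770.66289*y^2 - 186.219666*y + 73.857282)/(143.055667*y^6 + 384.855303*y^5 + 638.888955*y^4 + 630.038185*y^3 + 437.32743*y^2 + 180.326748*y + 45.882712)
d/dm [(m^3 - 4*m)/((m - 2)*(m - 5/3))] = 3*(3*m^2 - 10*m - 10)/(9*m^2 - 30*m + 25)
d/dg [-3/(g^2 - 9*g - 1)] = 3*(2*g - 9)/(-g^2 + 9*g + 1)^2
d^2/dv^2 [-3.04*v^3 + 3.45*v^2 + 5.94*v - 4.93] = 6.9 - 18.24*v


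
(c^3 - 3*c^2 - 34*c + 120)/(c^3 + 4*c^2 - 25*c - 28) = (c^2 + c - 30)/(c^2 + 8*c + 7)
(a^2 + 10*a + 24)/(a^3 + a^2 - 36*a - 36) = (a + 4)/(a^2 - 5*a - 6)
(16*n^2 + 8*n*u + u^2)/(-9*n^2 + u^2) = (16*n^2 + 8*n*u + u^2)/(-9*n^2 + u^2)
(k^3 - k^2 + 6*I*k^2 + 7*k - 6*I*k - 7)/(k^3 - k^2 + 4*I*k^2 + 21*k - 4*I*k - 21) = (k - I)/(k - 3*I)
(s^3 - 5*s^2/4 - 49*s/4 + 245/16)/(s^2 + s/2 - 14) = (8*s^2 + 18*s - 35)/(8*(s + 4))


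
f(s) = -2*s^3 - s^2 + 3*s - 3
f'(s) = -6*s^2 - 2*s + 3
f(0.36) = -2.14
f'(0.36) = 1.50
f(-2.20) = 6.86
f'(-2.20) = -21.64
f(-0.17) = -3.53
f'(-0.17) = 3.17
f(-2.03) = 3.52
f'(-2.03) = -17.67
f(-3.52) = 61.28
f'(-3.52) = -64.30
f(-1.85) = 0.69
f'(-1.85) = -13.84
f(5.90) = -430.87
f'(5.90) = -217.66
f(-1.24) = -4.44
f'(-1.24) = -3.75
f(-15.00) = 6477.00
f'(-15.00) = -1317.00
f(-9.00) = 1347.00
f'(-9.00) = -465.00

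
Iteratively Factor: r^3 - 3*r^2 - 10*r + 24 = (r - 2)*(r^2 - r - 12) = (r - 2)*(r + 3)*(r - 4)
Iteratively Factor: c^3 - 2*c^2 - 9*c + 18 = (c - 3)*(c^2 + c - 6) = (c - 3)*(c - 2)*(c + 3)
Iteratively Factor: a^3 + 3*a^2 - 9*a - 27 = (a + 3)*(a^2 - 9) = (a - 3)*(a + 3)*(a + 3)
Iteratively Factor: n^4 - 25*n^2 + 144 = (n - 3)*(n^3 + 3*n^2 - 16*n - 48) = (n - 3)*(n + 3)*(n^2 - 16) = (n - 3)*(n + 3)*(n + 4)*(n - 4)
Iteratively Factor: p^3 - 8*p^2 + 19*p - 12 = (p - 4)*(p^2 - 4*p + 3) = (p - 4)*(p - 3)*(p - 1)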